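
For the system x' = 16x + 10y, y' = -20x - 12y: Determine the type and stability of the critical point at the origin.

unstable spiral

A = [[16,10],[-20,-12]]; det(A-λI) = λ^2 - 4λ + 8.
λ = 2 ± 2i: positive real part.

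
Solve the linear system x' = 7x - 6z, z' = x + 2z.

x(t) = 3C_1e^(5t) - 2C_2e^(4t), z(t) = C_1e^(5t) - C_2e^(4t)

Coefficient matrix A = [[7, -6], [1, 2]].
Characteristic polynomial det(A - λI) = λ^2 - 9λ + 20 = 0.
Eigenvalues λ = 5, 4.
For λ=5: (A-λI) row 1 is [2, -6], so an eigenvector is (3, 1).
For λ=4: (A-λI) row 1 is [3, -6], so an eigenvector is (-2, -1).
General solution: C_1e^(5t)(3,1) + C_2e^(4t)(-2,-1).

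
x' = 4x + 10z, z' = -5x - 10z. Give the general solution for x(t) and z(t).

x(t) = -C_1e^(-3t)sin(t) - 3C_1e^(-3t)cos(t) - 3C_2e^(-3t)sin(t) + C_2e^(-3t)cos(t), z(t) = C_1e^(-3t)sin(t) + 2C_1e^(-3t)cos(t) + 2C_2e^(-3t)sin(t) - C_2e^(-3t)cos(t)

Coefficient matrix A = [[4, 10], [-5, -10]].
Characteristic polynomial det(A - λI) = λ^2 + 6λ + 10 = 0.
Eigenvalues λ = -3 ± i (complex conjugate pair).
For λ=-3+i: an eigenvector is (-3,2) - i(-1,1) = (-3 + i, 2 - i).
A real fundamental pair from Re and Im of e^((-3+i)t)v: X_1 = e^(-3t)(cos(t)·(-3,2) + sin(t)·(-1,1)), X_2 = e^(-3t)(sin(t)·(-3,2) - cos(t)·(-1,1)).
General solution: C_1X_1 + C_2X_2.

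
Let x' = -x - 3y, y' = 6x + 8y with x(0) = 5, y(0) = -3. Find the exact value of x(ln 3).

-423

A = [[-1,-3],[6,8]]; eigenvalues λ = 5, 2.
Eigenvectors: (1,-2) for λ=5, (1,-1) for λ=2.
From the initial condition, c_1 = -2, c_2 = 7.
x(ln 3) = (-2)(3^5)(1) + (7)(3^2)(1) = -423.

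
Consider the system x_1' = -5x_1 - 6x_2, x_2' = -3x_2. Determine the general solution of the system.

x_1(t) = K_1e^(-5t) + 3K_2e^(-3t), x_2(t) = -K_2e^(-3t)

Coefficient matrix A = [[-5, -6], [0, -3]].
Characteristic polynomial det(A - λI) = λ^2 + 8λ + 15 = 0.
Eigenvalues λ = -5, -3.
For λ=-5: (A-λI) row 1 is [0, -6], so an eigenvector is (1, 0).
For λ=-3: (A-λI) row 1 is [-2, -6], so an eigenvector is (3, -1).
General solution: K_1e^(-5t)(1,0) + K_2e^(-3t)(3,-1).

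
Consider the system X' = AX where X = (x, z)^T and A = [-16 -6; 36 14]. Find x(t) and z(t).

x(t) = K_1e^(2t) + K_2e^(-4t), z(t) = -3K_1e^(2t) - 2K_2e^(-4t)

Coefficient matrix A = [[-16, -6], [36, 14]].
Characteristic polynomial det(A - λI) = λ^2 + 2λ - 8 = 0.
Eigenvalues λ = 2, -4.
For λ=2: (A-λI) row 1 is [-18, -6], so an eigenvector is (1, -3).
For λ=-4: (A-λI) row 1 is [-12, -6], so an eigenvector is (1, -2).
General solution: K_1e^(2t)(1,-3) + K_2e^(-4t)(1,-2).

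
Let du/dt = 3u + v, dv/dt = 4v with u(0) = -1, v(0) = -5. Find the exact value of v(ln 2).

A = [[3,1],[0,4]]; eigenvalues λ = 4, 3.
Eigenvectors: (1,1) for λ=4, (-1,0) for λ=3.
From the initial condition, c_1 = -5, c_2 = -4.
v(ln 2) = (-5)(2^4)(1) + (-4)(2^3)(0) = -80.

-80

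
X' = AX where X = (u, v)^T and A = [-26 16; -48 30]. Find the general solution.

Coefficient matrix A = [[-26, 16], [-48, 30]].
Characteristic polynomial det(A - λI) = λ^2 - 4λ - 12 = 0.
Eigenvalues λ = -2, 6.
For λ=-2: (A-λI) row 1 is [-24, 16], so an eigenvector is (-2, -3).
For λ=6: (A-λI) row 1 is [-32, 16], so an eigenvector is (1, 2).
General solution: K_1e^(-2t)(-2,-3) + K_2e^(6t)(1,2).

u(t) = -2K_1e^(-2t) + K_2e^(6t), v(t) = -3K_1e^(-2t) + 2K_2e^(6t)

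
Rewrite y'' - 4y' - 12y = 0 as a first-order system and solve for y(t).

y(t) = K_1e^(6t) + K_2e^(-2t)

Let x_1 = y, x_2 = y'. Then x_1' = x_2 and x_2' = 12x_1 + 4x_2.
A = [[0,1],[12,4]]; det(A-λI) = λ^2 - 4λ - 12.
Eigenvalues λ = 6, -2 with eigenvectors (1,6), (1,-2).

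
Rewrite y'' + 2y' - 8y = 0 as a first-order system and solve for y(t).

y(t) = c_1e^(-4t) + c_2e^(2t)

Let x_1 = y, x_2 = y'. Then x_1' = x_2 and x_2' = 8x_1 - 2x_2.
A = [[0,1],[8,-2]]; det(A-λI) = λ^2 + 2λ - 8.
Eigenvalues λ = -4, 2 with eigenvectors (1,-4), (1,2).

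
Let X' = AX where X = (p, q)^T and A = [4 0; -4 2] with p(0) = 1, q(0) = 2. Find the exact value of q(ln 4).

A = [[4,0],[-4,2]]; eigenvalues λ = 2, 4.
Eigenvectors: (0,-1) for λ=2, (1,-2) for λ=4.
From the initial condition, c_1 = -4, c_2 = 1.
q(ln 4) = (-4)(4^2)(-1) + (1)(4^4)(-2) = -448.

-448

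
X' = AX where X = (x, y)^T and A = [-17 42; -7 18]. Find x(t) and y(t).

x(t) = 3K_1e^(-3t) - 2K_2e^(4t), y(t) = K_1e^(-3t) - K_2e^(4t)

Coefficient matrix A = [[-17, 42], [-7, 18]].
Characteristic polynomial det(A - λI) = λ^2 - λ - 12 = 0.
Eigenvalues λ = -3, 4.
For λ=-3: (A-λI) row 1 is [-14, 42], so an eigenvector is (3, 1).
For λ=4: (A-λI) row 1 is [-21, 42], so an eigenvector is (-2, -1).
General solution: K_1e^(-3t)(3,1) + K_2e^(4t)(-2,-1).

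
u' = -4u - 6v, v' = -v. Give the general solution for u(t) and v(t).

Coefficient matrix A = [[-4, -6], [0, -1]].
Characteristic polynomial det(A - λI) = λ^2 + 5λ + 4 = 0.
Eigenvalues λ = -4, -1.
For λ=-4: (A-λI) row 1 is [0, -6], so an eigenvector is (-1, 0).
For λ=-1: (A-λI) row 1 is [-3, -6], so an eigenvector is (-2, 1).
General solution: K_1e^(-4t)(-1,0) + K_2e^(-t)(-2,1).

u(t) = -K_1e^(-4t) - 2K_2e^(-t), v(t) = K_2e^(-t)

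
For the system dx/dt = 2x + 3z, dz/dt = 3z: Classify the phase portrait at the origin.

unstable node

A = [[2,3],[0,3]]; det(A-λI) = λ^2 - 5λ + 6.
λ = 2, 3: both positive.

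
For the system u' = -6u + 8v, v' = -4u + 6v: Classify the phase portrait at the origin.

A = [[-6,8],[-4,6]]; det(A-λI) = λ^2 - 4.
λ = 2, -2: opposite signs.

saddle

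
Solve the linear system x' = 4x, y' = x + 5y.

Coefficient matrix A = [[4, 0], [1, 5]].
Characteristic polynomial det(A - λI) = λ^2 - 9λ + 20 = 0.
Eigenvalues λ = 4, 5.
For λ=4: (A-λI) row 2 is [1, 1], so an eigenvector is (1, -1).
For λ=5: (A-λI) row 1 is [-1, 0], so an eigenvector is (0, 1).
General solution: c_1e^(4t)(1,-1) + c_2e^(5t)(0,1).

x(t) = c_1e^(4t), y(t) = -c_1e^(4t) + c_2e^(5t)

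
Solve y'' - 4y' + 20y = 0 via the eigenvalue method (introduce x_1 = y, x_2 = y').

Let x_1 = y, x_2 = y'. Then x_1' = x_2 and x_2' = -20x_1 + 4x_2.
A = [[0,1],[-20,4]]; det(A-λI) = λ^2 - 4λ + 20.
Eigenvalues λ = 2 ± 4i.

y(t) = C_1e^(2t)cos(4t) + C_2e^(2t)sin(4t)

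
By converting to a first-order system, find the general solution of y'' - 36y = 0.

y(t) = c_1e^(6t) + c_2e^(-6t)

Let x_1 = y, x_2 = y'. Then x_1' = x_2 and x_2' = 36x_1.
A = [[0,1],[36,0]]; det(A-λI) = λ^2 - 36.
Eigenvalues λ = 6, -6 with eigenvectors (1,6), (1,-6).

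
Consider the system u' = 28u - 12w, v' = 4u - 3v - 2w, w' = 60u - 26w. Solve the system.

u(t) = c_1e^(4t) + 2c_3e^(-2t), v(t) = c_2e^(-3t) - 2c_3e^(-2t), w(t) = 2c_1e^(4t) + 5c_3e^(-2t)

Coefficient matrix A = [[28, 0, -12], [4, -3, -2], [60, 0, -26]].
det(A - λI) = 0 gives eigenvalues λ = 4, -3, -2.
For λ=4: eigenvector (1,0,2).
For λ=-3: eigenvector (0,1,0).
For λ=-2: eigenvector (2,-2,5).
General solution: c_1e^(4t)(1,0,2) + c_2e^(-3t)(0,1,0) + c_3e^(-2t)(2,-2,5).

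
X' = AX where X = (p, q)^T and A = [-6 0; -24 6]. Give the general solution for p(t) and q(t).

Coefficient matrix A = [[-6, 0], [-24, 6]].
Characteristic polynomial det(A - λI) = λ^2 - 36 = 0.
Eigenvalues λ = -6, 6.
For λ=-6: (A-λI) row 2 is [-24, 12], so an eigenvector is (1, 2).
For λ=6: (A-λI) row 1 is [-12, 0], so an eigenvector is (0, 1).
General solution: C_1e^(-6t)(1,2) + C_2e^(6t)(0,1).

p(t) = C_1e^(-6t), q(t) = 2C_1e^(-6t) + C_2e^(6t)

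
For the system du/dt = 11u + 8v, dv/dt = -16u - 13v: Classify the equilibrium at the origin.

A = [[11,8],[-16,-13]]; det(A-λI) = λ^2 + 2λ - 15.
λ = 3, -5: opposite signs.

saddle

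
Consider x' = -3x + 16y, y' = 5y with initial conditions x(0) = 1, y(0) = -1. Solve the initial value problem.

Coefficient matrix A = [[-3, 16], [0, 5]].
Characteristic polynomial det(A - λI) = λ^2 - 2λ - 15 = 0.
Eigenvalues λ = 5, -3.
For λ=5: (A-λI) row 1 is [-8, 16], so an eigenvector is (2, 1).
For λ=-3: (A-λI) row 1 is [0, 16], so an eigenvector is (-1, 0).
General solution: C_1e^(5t)(2,1) + C_2e^(-3t)(-1,0).
Applying x(0)=1, y(0)=-1 gives C_1=-1, C_2=-3.

x(t) = -2e^(5t) + 3e^(-3t), y(t) = -e^(5t)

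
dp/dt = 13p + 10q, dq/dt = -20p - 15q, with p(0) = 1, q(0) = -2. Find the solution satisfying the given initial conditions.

p(t) = -3e^(-t)sin(2t) + e^(-t)cos(2t), q(t) = 4e^(-t)sin(2t) - 2e^(-t)cos(2t)

Coefficient matrix A = [[13, 10], [-20, -15]].
Characteristic polynomial det(A - λI) = λ^2 + 2λ + 5 = 0.
Eigenvalues λ = -1 ± 2i (complex conjugate pair).
For λ=-1+2i: an eigenvector is (-1,1) - i(-2,3) = (-1 + 2i, 1 - 3i).
A real fundamental pair from Re and Im of e^((-1+2i)t)v: X_1 = e^(-t)(cos(2t)·(-1,1) + sin(2t)·(-2,3)), X_2 = e^(-t)(sin(2t)·(-1,1) - cos(2t)·(-2,3)).
General solution: c_1X_1 + c_2X_2.
Applying p(0)=1, q(0)=-2 gives c_1=1, c_2=1.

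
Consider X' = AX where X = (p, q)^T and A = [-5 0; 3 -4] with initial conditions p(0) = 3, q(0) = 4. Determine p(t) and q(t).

p(t) = 3e^(-5t), q(t) = 13e^(-4t) - 9e^(-5t)

Coefficient matrix A = [[-5, 0], [3, -4]].
Characteristic polynomial det(A - λI) = λ^2 + 9λ + 20 = 0.
Eigenvalues λ = -4, -5.
For λ=-4: (A-λI) row 1 is [-1, 0], so an eigenvector is (0, 1).
For λ=-5: (A-λI) row 2 is [3, 1], so an eigenvector is (-1, 3).
General solution: c_1e^(-4t)(0,1) + c_2e^(-5t)(-1,3).
Applying p(0)=3, q(0)=4 gives c_1=13, c_2=-3.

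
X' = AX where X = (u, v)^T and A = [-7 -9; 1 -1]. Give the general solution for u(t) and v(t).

u(t) = 3c_1e^(-4t) + 3c_2te^(-4t) - c_2e^(-4t), v(t) = -c_1e^(-4t) - c_2te^(-4t)

Coefficient matrix A = [[-7, -9], [1, -1]].
Characteristic polynomial det(A - λI) = λ^2 + 8λ + 16 = 0.
Single eigenvalue λ = -4 with algebraic multiplicity 2.
Eigenvector v = (3,-1); generalized eigenvector w with (A-λI)w=v is (-1,0).
General solution: e^(-4t)[c_1·v + c_2·(t·v + w)].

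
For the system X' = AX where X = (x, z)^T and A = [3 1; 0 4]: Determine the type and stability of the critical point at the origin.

unstable node

A = [[3,1],[0,4]]; det(A-λI) = λ^2 - 7λ + 12.
λ = 4, 3: both positive.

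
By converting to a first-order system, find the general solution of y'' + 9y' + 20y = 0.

y(t) = C_1e^(-5t) + C_2e^(-4t)

Let x_1 = y, x_2 = y'. Then x_1' = x_2 and x_2' = -20x_1 - 9x_2.
A = [[0,1],[-20,-9]]; det(A-λI) = λ^2 + 9λ + 20.
Eigenvalues λ = -5, -4 with eigenvectors (1,-5), (1,-4).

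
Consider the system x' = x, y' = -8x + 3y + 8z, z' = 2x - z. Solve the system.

Coefficient matrix A = [[1, 0, 0], [-8, 3, 8], [2, 0, -1]].
det(A - λI) = 0 gives eigenvalues λ = -1, 3, 1.
For λ=-1: eigenvector (0,-2,1).
For λ=3: eigenvector (0,1,0).
For λ=1: eigenvector (1,0,1).
General solution: K_1e^(-t)(0,-2,1) + K_2e^(3t)(0,1,0) + K_3e^(t)(1,0,1).

x(t) = K_3e^(t), y(t) = -2K_1e^(-t) + K_2e^(3t), z(t) = K_1e^(-t) + K_3e^(t)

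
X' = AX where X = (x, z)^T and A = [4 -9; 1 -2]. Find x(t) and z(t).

Coefficient matrix A = [[4, -9], [1, -2]].
Characteristic polynomial det(A - λI) = λ^2 - 2λ + 1 = 0.
Single eigenvalue λ = 1 with algebraic multiplicity 2.
Eigenvector v = (3,1); generalized eigenvector w with (A-λI)w=v is (-2,-1).
General solution: e^(t)[c_1·v + c_2·(t·v + w)].

x(t) = 3c_1e^(t) + 3c_2te^(t) - 2c_2e^(t), z(t) = c_1e^(t) + c_2te^(t) - c_2e^(t)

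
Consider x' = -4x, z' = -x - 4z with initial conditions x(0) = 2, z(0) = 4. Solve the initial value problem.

Coefficient matrix A = [[-4, 0], [-1, -4]].
Characteristic polynomial det(A - λI) = λ^2 + 8λ + 16 = 0.
Single eigenvalue λ = -4 with algebraic multiplicity 2.
Eigenvector v = (0,1); generalized eigenvector w with (A-λI)w=v is (-1,-3).
General solution: e^(-4t)[K_1·v + K_2·(t·v + w)].
Applying x(0)=2, z(0)=4 gives K_1=-2, K_2=-2.

x(t) = 2e^(-4t), z(t) = -2te^(-4t) + 4e^(-4t)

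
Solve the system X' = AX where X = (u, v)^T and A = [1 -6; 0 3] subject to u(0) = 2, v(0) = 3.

Coefficient matrix A = [[1, -6], [0, 3]].
Characteristic polynomial det(A - λI) = λ^2 - 4λ + 3 = 0.
Eigenvalues λ = 1, 3.
For λ=1: (A-λI) row 1 is [0, -6], so an eigenvector is (-1, 0).
For λ=3: (A-λI) row 1 is [-2, -6], so an eigenvector is (3, -1).
General solution: K_1e^(t)(-1,0) + K_2e^(3t)(3,-1).
Applying u(0)=2, v(0)=3 gives K_1=-11, K_2=-3.

u(t) = -9e^(3t) + 11e^(t), v(t) = 3e^(3t)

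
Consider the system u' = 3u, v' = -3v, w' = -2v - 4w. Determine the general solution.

Coefficient matrix A = [[3, 0, 0], [0, -3, 0], [0, -2, -4]].
det(A - λI) = 0 gives eigenvalues λ = -4, -3, 3.
For λ=-4: eigenvector (0,0,1).
For λ=-3: eigenvector (0,1,-2).
For λ=3: eigenvector (1,0,0).
General solution: K_1e^(-4t)(0,0,1) + K_2e^(-3t)(0,1,-2) + K_3e^(3t)(1,0,0).

u(t) = K_3e^(3t), v(t) = K_2e^(-3t), w(t) = K_1e^(-4t) - 2K_2e^(-3t)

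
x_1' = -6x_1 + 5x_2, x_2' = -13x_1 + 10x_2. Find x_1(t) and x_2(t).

Coefficient matrix A = [[-6, 5], [-13, 10]].
Characteristic polynomial det(A - λI) = λ^2 - 4λ + 5 = 0.
Eigenvalues λ = 2 ± i (complex conjugate pair).
For λ=2+i: an eigenvector is (-2,-3) - i(1,2) = (-2 - i, -3 - 2i).
A real fundamental pair from Re and Im of e^((2+i)t)v: X_1 = e^(2t)(cos(t)·(-2,-3) + sin(t)·(1,2)), X_2 = e^(2t)(sin(t)·(-2,-3) - cos(t)·(1,2)).
General solution: C_1X_1 + C_2X_2.

x_1(t) = C_1e^(2t)sin(t) - 2C_1e^(2t)cos(t) - 2C_2e^(2t)sin(t) - C_2e^(2t)cos(t), x_2(t) = 2C_1e^(2t)sin(t) - 3C_1e^(2t)cos(t) - 3C_2e^(2t)sin(t) - 2C_2e^(2t)cos(t)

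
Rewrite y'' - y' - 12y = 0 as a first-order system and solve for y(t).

Let x_1 = y, x_2 = y'. Then x_1' = x_2 and x_2' = 12x_1 + x_2.
A = [[0,1],[12,1]]; det(A-λI) = λ^2 - λ - 12.
Eigenvalues λ = -3, 4 with eigenvectors (1,-3), (1,4).

y(t) = K_1e^(-3t) + K_2e^(4t)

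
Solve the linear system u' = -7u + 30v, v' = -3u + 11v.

Coefficient matrix A = [[-7, 30], [-3, 11]].
Characteristic polynomial det(A - λI) = λ^2 - 4λ + 13 = 0.
Eigenvalues λ = 2 ± 3i (complex conjugate pair).
For λ=2+3i: an eigenvector is (1,0) - i(-3,-1) = (1 + 3i, 0 + i).
A real fundamental pair from Re and Im of e^((2+3i)t)v: X_1 = e^(2t)(cos(3t)·(1,0) + sin(3t)·(-3,-1)), X_2 = e^(2t)(sin(3t)·(1,0) - cos(3t)·(-3,-1)).
General solution: C_1X_1 + C_2X_2.

u(t) = -3C_1e^(2t)sin(3t) + C_1e^(2t)cos(3t) + C_2e^(2t)sin(3t) + 3C_2e^(2t)cos(3t), v(t) = -C_1e^(2t)sin(3t) + C_2e^(2t)cos(3t)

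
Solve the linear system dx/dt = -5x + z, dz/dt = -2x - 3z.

Coefficient matrix A = [[-5, 1], [-2, -3]].
Characteristic polynomial det(A - λI) = λ^2 + 8λ + 17 = 0.
Eigenvalues λ = -4 ± i (complex conjugate pair).
For λ=-4+i: an eigenvector is (1,1) - i(0,-1) = (1, 1 + i).
A real fundamental pair from Re and Im of e^((-4+i)t)v: X_1 = e^(-4t)(cos(t)·(1,1) + sin(t)·(0,-1)), X_2 = e^(-4t)(sin(t)·(1,1) - cos(t)·(0,-1)).
General solution: C_1X_1 + C_2X_2.

x(t) = C_1e^(-4t)cos(t) + C_2e^(-4t)sin(t), z(t) = -C_1e^(-4t)sin(t) + C_1e^(-4t)cos(t) + C_2e^(-4t)sin(t) + C_2e^(-4t)cos(t)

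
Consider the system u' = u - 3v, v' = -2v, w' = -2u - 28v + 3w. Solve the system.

Coefficient matrix A = [[1, -3, 0], [0, -2, 0], [-2, -28, 3]].
det(A - λI) = 0 gives eigenvalues λ = 1, 3, -2.
For λ=1: eigenvector (1,0,1).
For λ=3: eigenvector (0,0,1).
For λ=-2: eigenvector (1,1,6).
General solution: c_1e^(t)(1,0,1) + c_2e^(3t)(0,0,1) + c_3e^(-2t)(1,1,6).

u(t) = c_1e^(t) + c_3e^(-2t), v(t) = c_3e^(-2t), w(t) = c_1e^(t) + c_2e^(3t) + 6c_3e^(-2t)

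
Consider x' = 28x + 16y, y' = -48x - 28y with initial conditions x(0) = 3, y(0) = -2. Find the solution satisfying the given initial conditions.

x(t) = 8e^(4t) - 5e^(-4t), y(t) = -12e^(4t) + 10e^(-4t)

Coefficient matrix A = [[28, 16], [-48, -28]].
Characteristic polynomial det(A - λI) = λ^2 - 16 = 0.
Eigenvalues λ = 4, -4.
For λ=4: (A-λI) row 1 is [24, 16], so an eigenvector is (-2, 3).
For λ=-4: (A-λI) row 1 is [32, 16], so an eigenvector is (1, -2).
General solution: C_1e^(4t)(-2,3) + C_2e^(-4t)(1,-2).
Applying x(0)=3, y(0)=-2 gives C_1=-4, C_2=-5.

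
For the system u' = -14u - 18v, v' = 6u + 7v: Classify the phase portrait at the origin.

stable node

A = [[-14,-18],[6,7]]; det(A-λI) = λ^2 + 7λ + 10.
λ = -5, -2: both negative.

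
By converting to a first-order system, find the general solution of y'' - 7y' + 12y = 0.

Let x_1 = y, x_2 = y'. Then x_1' = x_2 and x_2' = -12x_1 + 7x_2.
A = [[0,1],[-12,7]]; det(A-λI) = λ^2 - 7λ + 12.
Eigenvalues λ = 3, 4 with eigenvectors (1,3), (1,4).

y(t) = K_1e^(3t) + K_2e^(4t)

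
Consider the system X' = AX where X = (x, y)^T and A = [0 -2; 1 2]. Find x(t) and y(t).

x(t) = -K_1e^(t)sin(t) - K_1e^(t)cos(t) - K_2e^(t)sin(t) + K_2e^(t)cos(t), y(t) = K_1e^(t)cos(t) + K_2e^(t)sin(t)

Coefficient matrix A = [[0, -2], [1, 2]].
Characteristic polynomial det(A - λI) = λ^2 - 2λ + 2 = 0.
Eigenvalues λ = 1 ± i (complex conjugate pair).
For λ=1+i: an eigenvector is (-1,1) - i(-1,0) = (-1 + i, 1).
A real fundamental pair from Re and Im of e^((1+i)t)v: X_1 = e^(t)(cos(t)·(-1,1) + sin(t)·(-1,0)), X_2 = e^(t)(sin(t)·(-1,1) - cos(t)·(-1,0)).
General solution: K_1X_1 + K_2X_2.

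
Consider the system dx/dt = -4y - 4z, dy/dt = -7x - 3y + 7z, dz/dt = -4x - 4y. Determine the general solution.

Coefficient matrix A = [[0, -4, -4], [-7, -3, 7], [-4, -4, 0]].
det(A - λI) = 0 gives eigenvalues λ = -4, 4, -3.
For λ=-4: eigenvector (1,0,1).
For λ=4: eigenvector (-1,1,0).
For λ=-3: eigenvector (4,-1,4).
General solution: K_1e^(-4t)(1,0,1) + K_2e^(4t)(-1,1,0) + K_3e^(-3t)(4,-1,4).

x(t) = K_1e^(-4t) - K_2e^(4t) + 4K_3e^(-3t), y(t) = K_2e^(4t) - K_3e^(-3t), z(t) = K_1e^(-4t) + 4K_3e^(-3t)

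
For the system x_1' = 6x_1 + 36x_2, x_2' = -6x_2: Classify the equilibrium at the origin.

saddle

A = [[6,36],[0,-6]]; det(A-λI) = λ^2 - 36.
λ = 6, -6: opposite signs.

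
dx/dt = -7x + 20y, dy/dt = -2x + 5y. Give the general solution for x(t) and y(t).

x(t) = K_1e^(-t)sin(2t) + 3K_1e^(-t)cos(2t) + 3K_2e^(-t)sin(2t) - K_2e^(-t)cos(2t), y(t) = K_1e^(-t)cos(2t) + K_2e^(-t)sin(2t)

Coefficient matrix A = [[-7, 20], [-2, 5]].
Characteristic polynomial det(A - λI) = λ^2 + 2λ + 5 = 0.
Eigenvalues λ = -1 ± 2i (complex conjugate pair).
For λ=-1+2i: an eigenvector is (3,1) - i(1,0) = (3 - i, 1).
A real fundamental pair from Re and Im of e^((-1+2i)t)v: X_1 = e^(-t)(cos(2t)·(3,1) + sin(2t)·(1,0)), X_2 = e^(-t)(sin(2t)·(3,1) - cos(2t)·(1,0)).
General solution: K_1X_1 + K_2X_2.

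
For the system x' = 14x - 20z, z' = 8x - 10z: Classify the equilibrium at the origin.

A = [[14,-20],[8,-10]]; det(A-λI) = λ^2 - 4λ + 20.
λ = 2 ± 4i: positive real part.

unstable spiral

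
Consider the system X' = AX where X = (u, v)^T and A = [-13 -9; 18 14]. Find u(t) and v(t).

u(t) = -c_1e^(-4t) - c_2e^(5t), v(t) = c_1e^(-4t) + 2c_2e^(5t)

Coefficient matrix A = [[-13, -9], [18, 14]].
Characteristic polynomial det(A - λI) = λ^2 - λ - 20 = 0.
Eigenvalues λ = -4, 5.
For λ=-4: (A-λI) row 1 is [-9, -9], so an eigenvector is (-1, 1).
For λ=5: (A-λI) row 1 is [-18, -9], so an eigenvector is (-1, 2).
General solution: c_1e^(-4t)(-1,1) + c_2e^(5t)(-1,2).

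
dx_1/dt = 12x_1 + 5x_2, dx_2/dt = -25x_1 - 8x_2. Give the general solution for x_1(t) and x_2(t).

x_1(t) = -C_1e^(2t)cos(5t) - C_2e^(2t)sin(5t), x_2(t) = C_1e^(2t)sin(5t) + 2C_1e^(2t)cos(5t) + 2C_2e^(2t)sin(5t) - C_2e^(2t)cos(5t)

Coefficient matrix A = [[12, 5], [-25, -8]].
Characteristic polynomial det(A - λI) = λ^2 - 4λ + 29 = 0.
Eigenvalues λ = 2 ± 5i (complex conjugate pair).
For λ=2+5i: an eigenvector is (-1,2) - i(0,1) = (-1, 2 - i).
A real fundamental pair from Re and Im of e^((2+5i)t)v: X_1 = e^(2t)(cos(5t)·(-1,2) + sin(5t)·(0,1)), X_2 = e^(2t)(sin(5t)·(-1,2) - cos(5t)·(0,1)).
General solution: C_1X_1 + C_2X_2.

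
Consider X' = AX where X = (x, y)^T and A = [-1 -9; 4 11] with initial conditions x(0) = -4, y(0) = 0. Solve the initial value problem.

Coefficient matrix A = [[-1, -9], [4, 11]].
Characteristic polynomial det(A - λI) = λ^2 - 10λ + 25 = 0.
Single eigenvalue λ = 5 with algebraic multiplicity 2.
Eigenvector v = (3,-2); generalized eigenvector w with (A-λI)w=v is (-2,1).
General solution: e^(5t)[C_1·v + C_2·(t·v + w)].
Applying x(0)=-4, y(0)=0 gives C_1=4, C_2=8.

x(t) = 24te^(5t) - 4e^(5t), y(t) = -16te^(5t)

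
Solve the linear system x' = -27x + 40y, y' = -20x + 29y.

x(t) = c_1e^(t)sin(4t) - 3c_1e^(t)cos(4t) - 3c_2e^(t)sin(4t) - c_2e^(t)cos(4t), y(t) = c_1e^(t)sin(4t) - 2c_1e^(t)cos(4t) - 2c_2e^(t)sin(4t) - c_2e^(t)cos(4t)

Coefficient matrix A = [[-27, 40], [-20, 29]].
Characteristic polynomial det(A - λI) = λ^2 - 2λ + 17 = 0.
Eigenvalues λ = 1 ± 4i (complex conjugate pair).
For λ=1+4i: an eigenvector is (-3,-2) - i(1,1) = (-3 - i, -2 - i).
A real fundamental pair from Re and Im of e^((1+4i)t)v: X_1 = e^(t)(cos(4t)·(-3,-2) + sin(4t)·(1,1)), X_2 = e^(t)(sin(4t)·(-3,-2) - cos(4t)·(1,1)).
General solution: c_1X_1 + c_2X_2.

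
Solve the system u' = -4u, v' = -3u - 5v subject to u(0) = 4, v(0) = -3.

Coefficient matrix A = [[-4, 0], [-3, -5]].
Characteristic polynomial det(A - λI) = λ^2 + 9λ + 20 = 0.
Eigenvalues λ = -4, -5.
For λ=-4: (A-λI) row 2 is [-3, -1], so an eigenvector is (-1, 3).
For λ=-5: (A-λI) row 1 is [1, 0], so an eigenvector is (0, -1).
General solution: K_1e^(-4t)(-1,3) + K_2e^(-5t)(0,-1).
Applying u(0)=4, v(0)=-3 gives K_1=-4, K_2=-9.

u(t) = 4e^(-4t), v(t) = -12e^(-4t) + 9e^(-5t)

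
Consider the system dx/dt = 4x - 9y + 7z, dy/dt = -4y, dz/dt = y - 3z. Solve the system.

x(t) = C_1e^(-3t) + C_2e^(4t) + 2C_3e^(-4t), y(t) = C_3e^(-4t), z(t) = -C_1e^(-3t) - C_3e^(-4t)

Coefficient matrix A = [[4, -9, 7], [0, -4, 0], [0, 1, -3]].
det(A - λI) = 0 gives eigenvalues λ = -3, 4, -4.
For λ=-3: eigenvector (1,0,-1).
For λ=4: eigenvector (1,0,0).
For λ=-4: eigenvector (2,1,-1).
General solution: C_1e^(-3t)(1,0,-1) + C_2e^(4t)(1,0,0) + C_3e^(-4t)(2,1,-1).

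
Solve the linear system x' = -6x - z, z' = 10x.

x(t) = -C_1e^(-3t)cos(t) - C_2e^(-3t)sin(t), z(t) = -C_1e^(-3t)sin(t) + 3C_1e^(-3t)cos(t) + 3C_2e^(-3t)sin(t) + C_2e^(-3t)cos(t)

Coefficient matrix A = [[-6, -1], [10, 0]].
Characteristic polynomial det(A - λI) = λ^2 + 6λ + 10 = 0.
Eigenvalues λ = -3 ± i (complex conjugate pair).
For λ=-3+i: an eigenvector is (-1,3) - i(0,-1) = (-1, 3 + i).
A real fundamental pair from Re and Im of e^((-3+i)t)v: X_1 = e^(-3t)(cos(t)·(-1,3) + sin(t)·(0,-1)), X_2 = e^(-3t)(sin(t)·(-1,3) - cos(t)·(0,-1)).
General solution: C_1X_1 + C_2X_2.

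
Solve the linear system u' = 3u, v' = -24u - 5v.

Coefficient matrix A = [[3, 0], [-24, -5]].
Characteristic polynomial det(A - λI) = λ^2 + 2λ - 15 = 0.
Eigenvalues λ = 3, -5.
For λ=3: (A-λI) row 2 is [-24, -8], so an eigenvector is (1, -3).
For λ=-5: (A-λI) row 1 is [8, 0], so an eigenvector is (0, 1).
General solution: C_1e^(3t)(1,-3) + C_2e^(-5t)(0,1).

u(t) = C_1e^(3t), v(t) = -3C_1e^(3t) + C_2e^(-5t)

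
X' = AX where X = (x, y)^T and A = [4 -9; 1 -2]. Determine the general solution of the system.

Coefficient matrix A = [[4, -9], [1, -2]].
Characteristic polynomial det(A - λI) = λ^2 - 2λ + 1 = 0.
Single eigenvalue λ = 1 with algebraic multiplicity 2.
Eigenvector v = (3,1); generalized eigenvector w with (A-λI)w=v is (1,0).
General solution: e^(t)[K_1·v + K_2·(t·v + w)].

x(t) = 3K_1e^(t) + 3K_2te^(t) + K_2e^(t), y(t) = K_1e^(t) + K_2te^(t)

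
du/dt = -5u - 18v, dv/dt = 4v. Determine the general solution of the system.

u(t) = 2c_1e^(4t) + c_2e^(-5t), v(t) = -c_1e^(4t)

Coefficient matrix A = [[-5, -18], [0, 4]].
Characteristic polynomial det(A - λI) = λ^2 + λ - 20 = 0.
Eigenvalues λ = 4, -5.
For λ=4: (A-λI) row 1 is [-9, -18], so an eigenvector is (2, -1).
For λ=-5: (A-λI) row 1 is [0, -18], so an eigenvector is (1, 0).
General solution: c_1e^(4t)(2,-1) + c_2e^(-5t)(1,0).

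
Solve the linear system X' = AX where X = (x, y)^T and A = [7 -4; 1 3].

x(t) = 2c_1e^(5t) + 2c_2te^(5t) - c_2e^(5t), y(t) = c_1e^(5t) + c_2te^(5t) - c_2e^(5t)

Coefficient matrix A = [[7, -4], [1, 3]].
Characteristic polynomial det(A - λI) = λ^2 - 10λ + 25 = 0.
Single eigenvalue λ = 5 with algebraic multiplicity 2.
Eigenvector v = (2,1); generalized eigenvector w with (A-λI)w=v is (-1,-1).
General solution: e^(5t)[c_1·v + c_2·(t·v + w)].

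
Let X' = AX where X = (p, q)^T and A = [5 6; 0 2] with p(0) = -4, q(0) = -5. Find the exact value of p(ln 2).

-408

A = [[5,6],[0,2]]; eigenvalues λ = 5, 2.
Eigenvectors: (-1,0) for λ=5, (-2,1) for λ=2.
From the initial condition, c_1 = 14, c_2 = -5.
p(ln 2) = (14)(2^5)(-1) + (-5)(2^2)(-2) = -408.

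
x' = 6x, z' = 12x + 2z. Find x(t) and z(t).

x(t) = K_2e^(6t), z(t) = K_1e^(2t) + 3K_2e^(6t)

Coefficient matrix A = [[6, 0], [12, 2]].
Characteristic polynomial det(A - λI) = λ^2 - 8λ + 12 = 0.
Eigenvalues λ = 2, 6.
For λ=2: (A-λI) row 1 is [4, 0], so an eigenvector is (0, 1).
For λ=6: (A-λI) row 2 is [12, -4], so an eigenvector is (1, 3).
General solution: K_1e^(2t)(0,1) + K_2e^(6t)(1,3).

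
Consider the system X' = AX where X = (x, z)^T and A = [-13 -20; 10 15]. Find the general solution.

x(t) = 3C_1e^(t)sin(2t) + C_1e^(t)cos(2t) + C_2e^(t)sin(2t) - 3C_2e^(t)cos(2t), z(t) = -2C_1e^(t)sin(2t) - C_1e^(t)cos(2t) - C_2e^(t)sin(2t) + 2C_2e^(t)cos(2t)

Coefficient matrix A = [[-13, -20], [10, 15]].
Characteristic polynomial det(A - λI) = λ^2 - 2λ + 5 = 0.
Eigenvalues λ = 1 ± 2i (complex conjugate pair).
For λ=1+2i: an eigenvector is (1,-1) - i(3,-2) = (1 - 3i, -1 + 2i).
A real fundamental pair from Re and Im of e^((1+2i)t)v: X_1 = e^(t)(cos(2t)·(1,-1) + sin(2t)·(3,-2)), X_2 = e^(t)(sin(2t)·(1,-1) - cos(2t)·(3,-2)).
General solution: C_1X_1 + C_2X_2.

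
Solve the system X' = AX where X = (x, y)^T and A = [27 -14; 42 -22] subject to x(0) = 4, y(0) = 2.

x(t) = 12e^(6t) - 8e^(-t), y(t) = 18e^(6t) - 16e^(-t)

Coefficient matrix A = [[27, -14], [42, -22]].
Characteristic polynomial det(A - λI) = λ^2 - 5λ - 6 = 0.
Eigenvalues λ = 6, -1.
For λ=6: (A-λI) row 1 is [21, -14], so an eigenvector is (-2, -3).
For λ=-1: (A-λI) row 1 is [28, -14], so an eigenvector is (1, 2).
General solution: C_1e^(6t)(-2,-3) + C_2e^(-t)(1,2).
Applying x(0)=4, y(0)=2 gives C_1=-6, C_2=-8.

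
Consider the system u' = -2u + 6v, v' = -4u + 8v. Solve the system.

Coefficient matrix A = [[-2, 6], [-4, 8]].
Characteristic polynomial det(A - λI) = λ^2 - 6λ + 8 = 0.
Eigenvalues λ = 2, 4.
For λ=2: (A-λI) row 1 is [-4, 6], so an eigenvector is (3, 2).
For λ=4: (A-λI) row 1 is [-6, 6], so an eigenvector is (-1, -1).
General solution: K_1e^(2t)(3,2) + K_2e^(4t)(-1,-1).

u(t) = 3K_1e^(2t) - K_2e^(4t), v(t) = 2K_1e^(2t) - K_2e^(4t)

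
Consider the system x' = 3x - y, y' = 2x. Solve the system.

Coefficient matrix A = [[3, -1], [2, 0]].
Characteristic polynomial det(A - λI) = λ^2 - 3λ + 2 = 0.
Eigenvalues λ = 1, 2.
For λ=1: (A-λI) row 1 is [2, -1], so an eigenvector is (-1, -2).
For λ=2: (A-λI) row 1 is [1, -1], so an eigenvector is (-1, -1).
General solution: K_1e^(t)(-1,-2) + K_2e^(2t)(-1,-1).

x(t) = -K_1e^(t) - K_2e^(2t), y(t) = -2K_1e^(t) - K_2e^(2t)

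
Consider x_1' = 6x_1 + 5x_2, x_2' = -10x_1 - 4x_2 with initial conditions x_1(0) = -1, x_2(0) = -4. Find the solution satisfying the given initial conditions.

Coefficient matrix A = [[6, 5], [-10, -4]].
Characteristic polynomial det(A - λI) = λ^2 - 2λ + 26 = 0.
Eigenvalues λ = 1 ± 5i (complex conjugate pair).
For λ=1+5i: an eigenvector is (-1,1) - i(0,1) = (-1, 1 - i).
A real fundamental pair from Re and Im of e^((1+5i)t)v: X_1 = e^(t)(cos(5t)·(-1,1) + sin(5t)·(0,1)), X_2 = e^(t)(sin(5t)·(-1,1) - cos(5t)·(0,1)).
General solution: C_1X_1 + C_2X_2.
Applying x_1(0)=-1, x_2(0)=-4 gives C_1=1, C_2=5.

x_1(t) = -5e^(t)sin(5t) - e^(t)cos(5t), x_2(t) = 6e^(t)sin(5t) - 4e^(t)cos(5t)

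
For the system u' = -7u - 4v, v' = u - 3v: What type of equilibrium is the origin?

A = [[-7,-4],[1,-3]]; det(A-λI) = λ^2 + 10λ + 25.
repeated λ = -5 with a single eigenvector.

stable improper node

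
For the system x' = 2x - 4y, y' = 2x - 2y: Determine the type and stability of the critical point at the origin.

A = [[2,-4],[2,-2]]; det(A-λI) = λ^2 + 4.
λ = 0 ± 2i: zero real part.

center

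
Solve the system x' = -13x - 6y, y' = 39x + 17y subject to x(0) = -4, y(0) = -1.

Coefficient matrix A = [[-13, -6], [39, 17]].
Characteristic polynomial det(A - λI) = λ^2 - 4λ + 13 = 0.
Eigenvalues λ = 2 ± 3i (complex conjugate pair).
For λ=2+3i: an eigenvector is (1,-3) - i(1,-2) = (1 - i, -3 + 2i).
A real fundamental pair from Re and Im of e^((2+3i)t)v: X_1 = e^(2t)(cos(3t)·(1,-3) + sin(3t)·(1,-2)), X_2 = e^(2t)(sin(3t)·(1,-3) - cos(3t)·(1,-2)).
General solution: K_1X_1 + K_2X_2.
Applying x(0)=-4, y(0)=-1 gives K_1=9, K_2=13.

x(t) = 22e^(2t)sin(3t) - 4e^(2t)cos(3t), y(t) = -57e^(2t)sin(3t) - e^(2t)cos(3t)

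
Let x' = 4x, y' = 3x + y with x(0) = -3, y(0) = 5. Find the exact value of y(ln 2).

-32

A = [[4,0],[3,1]]; eigenvalues λ = 1, 4.
Eigenvectors: (0,1) for λ=1, (-1,-1) for λ=4.
From the initial condition, c_1 = 8, c_2 = 3.
y(ln 2) = (8)(2^1)(1) + (3)(2^4)(-1) = -32.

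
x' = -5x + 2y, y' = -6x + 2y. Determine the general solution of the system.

x(t) = 2K_1e^(-2t) - K_2e^(-t), y(t) = 3K_1e^(-2t) - 2K_2e^(-t)

Coefficient matrix A = [[-5, 2], [-6, 2]].
Characteristic polynomial det(A - λI) = λ^2 + 3λ + 2 = 0.
Eigenvalues λ = -2, -1.
For λ=-2: (A-λI) row 1 is [-3, 2], so an eigenvector is (2, 3).
For λ=-1: (A-λI) row 1 is [-4, 2], so an eigenvector is (-1, -2).
General solution: K_1e^(-2t)(2,3) + K_2e^(-t)(-1,-2).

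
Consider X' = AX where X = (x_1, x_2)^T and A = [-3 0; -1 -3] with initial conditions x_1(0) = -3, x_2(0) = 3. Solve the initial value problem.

Coefficient matrix A = [[-3, 0], [-1, -3]].
Characteristic polynomial det(A - λI) = λ^2 + 6λ + 9 = 0.
Single eigenvalue λ = -3 with algebraic multiplicity 2.
Eigenvector v = (0,-1); generalized eigenvector w with (A-λI)w=v is (1,1).
General solution: e^(-3t)[K_1·v + K_2·(t·v + w)].
Applying x_1(0)=-3, x_2(0)=3 gives K_1=-6, K_2=-3.

x_1(t) = -3e^(-3t), x_2(t) = 3te^(-3t) + 3e^(-3t)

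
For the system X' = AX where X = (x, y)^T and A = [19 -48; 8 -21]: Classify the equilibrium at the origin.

A = [[19,-48],[8,-21]]; det(A-λI) = λ^2 + 2λ - 15.
λ = -5, 3: opposite signs.

saddle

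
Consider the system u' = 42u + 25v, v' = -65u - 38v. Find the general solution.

u(t) = -2C_1e^(2t)sin(5t) + C_1e^(2t)cos(5t) + C_2e^(2t)sin(5t) + 2C_2e^(2t)cos(5t), v(t) = 3C_1e^(2t)sin(5t) - 2C_1e^(2t)cos(5t) - 2C_2e^(2t)sin(5t) - 3C_2e^(2t)cos(5t)

Coefficient matrix A = [[42, 25], [-65, -38]].
Characteristic polynomial det(A - λI) = λ^2 - 4λ + 29 = 0.
Eigenvalues λ = 2 ± 5i (complex conjugate pair).
For λ=2+5i: an eigenvector is (1,-2) - i(-2,3) = (1 + 2i, -2 - 3i).
A real fundamental pair from Re and Im of e^((2+5i)t)v: X_1 = e^(2t)(cos(5t)·(1,-2) + sin(5t)·(-2,3)), X_2 = e^(2t)(sin(5t)·(1,-2) - cos(5t)·(-2,3)).
General solution: C_1X_1 + C_2X_2.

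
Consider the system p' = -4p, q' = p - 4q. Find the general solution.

p(t) = -K_2e^(-4t), q(t) = -K_1e^(-4t) - K_2te^(-4t) - 3K_2e^(-4t)

Coefficient matrix A = [[-4, 0], [1, -4]].
Characteristic polynomial det(A - λI) = λ^2 + 8λ + 16 = 0.
Single eigenvalue λ = -4 with algebraic multiplicity 2.
Eigenvector v = (0,-1); generalized eigenvector w with (A-λI)w=v is (-1,-3).
General solution: e^(-4t)[K_1·v + K_2·(t·v + w)].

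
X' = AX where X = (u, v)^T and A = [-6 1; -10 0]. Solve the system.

Coefficient matrix A = [[-6, 1], [-10, 0]].
Characteristic polynomial det(A - λI) = λ^2 + 6λ + 10 = 0.
Eigenvalues λ = -3 ± i (complex conjugate pair).
For λ=-3+i: an eigenvector is (0,1) - i(1,3) = (0 - i, 1 - 3i).
A real fundamental pair from Re and Im of e^((-3+i)t)v: X_1 = e^(-3t)(cos(t)·(0,1) + sin(t)·(1,3)), X_2 = e^(-3t)(sin(t)·(0,1) - cos(t)·(1,3)).
General solution: c_1X_1 + c_2X_2.

u(t) = c_1e^(-3t)sin(t) - c_2e^(-3t)cos(t), v(t) = 3c_1e^(-3t)sin(t) + c_1e^(-3t)cos(t) + c_2e^(-3t)sin(t) - 3c_2e^(-3t)cos(t)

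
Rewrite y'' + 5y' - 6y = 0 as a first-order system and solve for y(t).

Let x_1 = y, x_2 = y'. Then x_1' = x_2 and x_2' = 6x_1 - 5x_2.
A = [[0,1],[6,-5]]; det(A-λI) = λ^2 + 5λ - 6.
Eigenvalues λ = 1, -6 with eigenvectors (1,1), (1,-6).

y(t) = K_1e^(t) + K_2e^(-6t)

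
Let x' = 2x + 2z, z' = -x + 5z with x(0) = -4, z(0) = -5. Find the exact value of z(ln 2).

-88

A = [[2,2],[-1,5]]; eigenvalues λ = 4, 3.
Eigenvectors: (-1,-1) for λ=4, (-2,-1) for λ=3.
From the initial condition, c_1 = 6, c_2 = -1.
z(ln 2) = (6)(2^4)(-1) + (-1)(2^3)(-1) = -88.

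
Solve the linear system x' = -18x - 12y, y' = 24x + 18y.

x(t) = C_1e^(-6t) + C_2e^(6t), y(t) = -C_1e^(-6t) - 2C_2e^(6t)

Coefficient matrix A = [[-18, -12], [24, 18]].
Characteristic polynomial det(A - λI) = λ^2 - 36 = 0.
Eigenvalues λ = -6, 6.
For λ=-6: (A-λI) row 1 is [-12, -12], so an eigenvector is (1, -1).
For λ=6: (A-λI) row 1 is [-24, -12], so an eigenvector is (1, -2).
General solution: C_1e^(-6t)(1,-1) + C_2e^(6t)(1,-2).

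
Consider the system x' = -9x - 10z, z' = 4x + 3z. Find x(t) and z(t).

Coefficient matrix A = [[-9, -10], [4, 3]].
Characteristic polynomial det(A - λI) = λ^2 + 6λ + 13 = 0.
Eigenvalues λ = -3 ± 2i (complex conjugate pair).
For λ=-3+2i: an eigenvector is (-2,1) - i(1,-1) = (-2 - i, 1 + i).
A real fundamental pair from Re and Im of e^((-3+2i)t)v: X_1 = e^(-3t)(cos(2t)·(-2,1) + sin(2t)·(1,-1)), X_2 = e^(-3t)(sin(2t)·(-2,1) - cos(2t)·(1,-1)).
General solution: c_1X_1 + c_2X_2.

x(t) = c_1e^(-3t)sin(2t) - 2c_1e^(-3t)cos(2t) - 2c_2e^(-3t)sin(2t) - c_2e^(-3t)cos(2t), z(t) = -c_1e^(-3t)sin(2t) + c_1e^(-3t)cos(2t) + c_2e^(-3t)sin(2t) + c_2e^(-3t)cos(2t)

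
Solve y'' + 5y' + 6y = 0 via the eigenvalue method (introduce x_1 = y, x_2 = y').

Let x_1 = y, x_2 = y'. Then x_1' = x_2 and x_2' = -6x_1 - 5x_2.
A = [[0,1],[-6,-5]]; det(A-λI) = λ^2 + 5λ + 6.
Eigenvalues λ = -3, -2 with eigenvectors (1,-3), (1,-2).

y(t) = C_1e^(-3t) + C_2e^(-2t)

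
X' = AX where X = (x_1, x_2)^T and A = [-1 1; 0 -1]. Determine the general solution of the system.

x_1(t) = C_1e^(-t) + C_2te^(-t) - 3C_2e^(-t), x_2(t) = C_2e^(-t)

Coefficient matrix A = [[-1, 1], [0, -1]].
Characteristic polynomial det(A - λI) = λ^2 + 2λ + 1 = 0.
Single eigenvalue λ = -1 with algebraic multiplicity 2.
Eigenvector v = (1,0); generalized eigenvector w with (A-λI)w=v is (-3,1).
General solution: e^(-t)[C_1·v + C_2·(t·v + w)].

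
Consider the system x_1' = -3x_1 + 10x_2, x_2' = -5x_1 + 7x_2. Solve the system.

x_1(t) = -c_1e^(2t)sin(5t) + c_1e^(2t)cos(5t) + c_2e^(2t)sin(5t) + c_2e^(2t)cos(5t), x_2(t) = -c_1e^(2t)sin(5t) + c_2e^(2t)cos(5t)

Coefficient matrix A = [[-3, 10], [-5, 7]].
Characteristic polynomial det(A - λI) = λ^2 - 4λ + 29 = 0.
Eigenvalues λ = 2 ± 5i (complex conjugate pair).
For λ=2+5i: an eigenvector is (1,0) - i(-1,-1) = (1 + i, 0 + i).
A real fundamental pair from Re and Im of e^((2+5i)t)v: X_1 = e^(2t)(cos(5t)·(1,0) + sin(5t)·(-1,-1)), X_2 = e^(2t)(sin(5t)·(1,0) - cos(5t)·(-1,-1)).
General solution: c_1X_1 + c_2X_2.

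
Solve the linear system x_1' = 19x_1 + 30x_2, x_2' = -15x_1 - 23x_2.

Coefficient matrix A = [[19, 30], [-15, -23]].
Characteristic polynomial det(A - λI) = λ^2 + 4λ + 13 = 0.
Eigenvalues λ = -2 ± 3i (complex conjugate pair).
For λ=-2+3i: an eigenvector is (-1,1) - i(3,-2) = (-1 - 3i, 1 + 2i).
A real fundamental pair from Re and Im of e^((-2+3i)t)v: X_1 = e^(-2t)(cos(3t)·(-1,1) + sin(3t)·(3,-2)), X_2 = e^(-2t)(sin(3t)·(-1,1) - cos(3t)·(3,-2)).
General solution: K_1X_1 + K_2X_2.

x_1(t) = 3K_1e^(-2t)sin(3t) - K_1e^(-2t)cos(3t) - K_2e^(-2t)sin(3t) - 3K_2e^(-2t)cos(3t), x_2(t) = -2K_1e^(-2t)sin(3t) + K_1e^(-2t)cos(3t) + K_2e^(-2t)sin(3t) + 2K_2e^(-2t)cos(3t)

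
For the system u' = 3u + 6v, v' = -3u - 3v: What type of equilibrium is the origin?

center

A = [[3,6],[-3,-3]]; det(A-λI) = λ^2 + 9.
λ = 0 ± 3i: zero real part.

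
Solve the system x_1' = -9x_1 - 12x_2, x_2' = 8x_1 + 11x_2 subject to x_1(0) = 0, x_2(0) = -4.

Coefficient matrix A = [[-9, -12], [8, 11]].
Characteristic polynomial det(A - λI) = λ^2 - 2λ - 3 = 0.
Eigenvalues λ = -1, 3.
For λ=-1: (A-λI) row 1 is [-8, -12], so an eigenvector is (3, -2).
For λ=3: (A-λI) row 1 is [-12, -12], so an eigenvector is (1, -1).
General solution: c_1e^(-t)(3,-2) + c_2e^(3t)(1,-1).
Applying x_1(0)=0, x_2(0)=-4 gives c_1=-4, c_2=12.

x_1(t) = 12e^(3t) - 12e^(-t), x_2(t) = -12e^(3t) + 8e^(-t)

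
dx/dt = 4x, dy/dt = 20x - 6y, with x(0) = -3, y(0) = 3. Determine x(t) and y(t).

x(t) = -3e^(4t), y(t) = -6e^(4t) + 9e^(-6t)

Coefficient matrix A = [[4, 0], [20, -6]].
Characteristic polynomial det(A - λI) = λ^2 + 2λ - 24 = 0.
Eigenvalues λ = 4, -6.
For λ=4: (A-λI) row 2 is [20, -10], so an eigenvector is (1, 2).
For λ=-6: (A-λI) row 1 is [10, 0], so an eigenvector is (0, 1).
General solution: C_1e^(4t)(1,2) + C_2e^(-6t)(0,1).
Applying x(0)=-3, y(0)=3 gives C_1=-3, C_2=9.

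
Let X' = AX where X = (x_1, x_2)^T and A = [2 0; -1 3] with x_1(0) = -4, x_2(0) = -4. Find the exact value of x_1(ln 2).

-16

A = [[2,0],[-1,3]]; eigenvalues λ = 2, 3.
Eigenvectors: (1,1) for λ=2, (0,-1) for λ=3.
From the initial condition, c_1 = -4, c_2 = 0.
x_1(ln 2) = (-4)(2^2)(1) + (0)(2^3)(0) = -16.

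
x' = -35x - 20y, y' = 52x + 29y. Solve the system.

Coefficient matrix A = [[-35, -20], [52, 29]].
Characteristic polynomial det(A - λI) = λ^2 + 6λ + 25 = 0.
Eigenvalues λ = -3 ± 4i (complex conjugate pair).
For λ=-3+4i: an eigenvector is (-1,2) - i(-2,3) = (-1 + 2i, 2 - 3i).
A real fundamental pair from Re and Im of e^((-3+4i)t)v: X_1 = e^(-3t)(cos(4t)·(-1,2) + sin(4t)·(-2,3)), X_2 = e^(-3t)(sin(4t)·(-1,2) - cos(4t)·(-2,3)).
General solution: C_1X_1 + C_2X_2.

x(t) = -2C_1e^(-3t)sin(4t) - C_1e^(-3t)cos(4t) - C_2e^(-3t)sin(4t) + 2C_2e^(-3t)cos(4t), y(t) = 3C_1e^(-3t)sin(4t) + 2C_1e^(-3t)cos(4t) + 2C_2e^(-3t)sin(4t) - 3C_2e^(-3t)cos(4t)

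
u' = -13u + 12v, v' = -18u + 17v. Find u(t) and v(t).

u(t) = -2K_1e^(5t) - K_2e^(-t), v(t) = -3K_1e^(5t) - K_2e^(-t)

Coefficient matrix A = [[-13, 12], [-18, 17]].
Characteristic polynomial det(A - λI) = λ^2 - 4λ - 5 = 0.
Eigenvalues λ = 5, -1.
For λ=5: (A-λI) row 1 is [-18, 12], so an eigenvector is (-2, -3).
For λ=-1: (A-λI) row 1 is [-12, 12], so an eigenvector is (-1, -1).
General solution: K_1e^(5t)(-2,-3) + K_2e^(-t)(-1,-1).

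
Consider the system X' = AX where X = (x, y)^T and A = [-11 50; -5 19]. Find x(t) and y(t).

x(t) = 3c_1e^(4t)sin(5t) - c_1e^(4t)cos(5t) - c_2e^(4t)sin(5t) - 3c_2e^(4t)cos(5t), y(t) = c_1e^(4t)sin(5t) - c_2e^(4t)cos(5t)

Coefficient matrix A = [[-11, 50], [-5, 19]].
Characteristic polynomial det(A - λI) = λ^2 - 8λ + 41 = 0.
Eigenvalues λ = 4 ± 5i (complex conjugate pair).
For λ=4+5i: an eigenvector is (-1,0) - i(3,1) = (-1 - 3i, 0 - i).
A real fundamental pair from Re and Im of e^((4+5i)t)v: X_1 = e^(4t)(cos(5t)·(-1,0) + sin(5t)·(3,1)), X_2 = e^(4t)(sin(5t)·(-1,0) - cos(5t)·(3,1)).
General solution: c_1X_1 + c_2X_2.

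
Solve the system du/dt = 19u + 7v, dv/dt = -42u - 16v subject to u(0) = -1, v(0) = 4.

u(t) = e^(5t) - 2e^(-2t), v(t) = -2e^(5t) + 6e^(-2t)

Coefficient matrix A = [[19, 7], [-42, -16]].
Characteristic polynomial det(A - λI) = λ^2 - 3λ - 10 = 0.
Eigenvalues λ = -2, 5.
For λ=-2: (A-λI) row 1 is [21, 7], so an eigenvector is (-1, 3).
For λ=5: (A-λI) row 1 is [14, 7], so an eigenvector is (1, -2).
General solution: K_1e^(-2t)(-1,3) + K_2e^(5t)(1,-2).
Applying u(0)=-1, v(0)=4 gives K_1=2, K_2=1.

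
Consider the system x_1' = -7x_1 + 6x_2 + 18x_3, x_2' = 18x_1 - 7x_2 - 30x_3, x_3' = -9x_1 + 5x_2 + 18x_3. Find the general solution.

x_1(t) = C_1e^(-t) + 2C_3e^(2t), x_2(t) = -2C_1e^(-t) + 3C_2e^(3t) - 6C_3e^(2t), x_3(t) = C_1e^(-t) - C_2e^(3t) + 3C_3e^(2t)

Coefficient matrix A = [[-7, 6, 18], [18, -7, -30], [-9, 5, 18]].
det(A - λI) = 0 gives eigenvalues λ = -1, 3, 2.
For λ=-1: eigenvector (1,-2,1).
For λ=3: eigenvector (0,3,-1).
For λ=2: eigenvector (2,-6,3).
General solution: C_1e^(-t)(1,-2,1) + C_2e^(3t)(0,3,-1) + C_3e^(2t)(2,-6,3).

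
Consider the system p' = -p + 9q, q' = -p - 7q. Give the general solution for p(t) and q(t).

p(t) = -3K_1e^(-4t) - 3K_2te^(-4t) - K_2e^(-4t), q(t) = K_1e^(-4t) + K_2te^(-4t)

Coefficient matrix A = [[-1, 9], [-1, -7]].
Characteristic polynomial det(A - λI) = λ^2 + 8λ + 16 = 0.
Single eigenvalue λ = -4 with algebraic multiplicity 2.
Eigenvector v = (-3,1); generalized eigenvector w with (A-λI)w=v is (-1,0).
General solution: e^(-4t)[K_1·v + K_2·(t·v + w)].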